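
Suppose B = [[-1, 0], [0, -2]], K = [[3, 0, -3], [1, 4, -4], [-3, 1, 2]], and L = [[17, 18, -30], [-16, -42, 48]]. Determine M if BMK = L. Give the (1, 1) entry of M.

-2

Isolating M: multiply by B⁻¹ from the left and K⁻¹ from the right, so M = B⁻¹LK⁻¹.
det B = 2, so B⁻¹ = [[-1, 0], [0, -1/2]].
det K = -3, so K⁻¹ = [[-4, 1, -4], [-10/3, 1, -3], [-13/3, 1, -4]].
B⁻¹L = [[-17, -18, 30], [8, 21, -24]].
M = (B⁻¹L)K⁻¹ = [[-2, -5, 2], [2, 5, 1]].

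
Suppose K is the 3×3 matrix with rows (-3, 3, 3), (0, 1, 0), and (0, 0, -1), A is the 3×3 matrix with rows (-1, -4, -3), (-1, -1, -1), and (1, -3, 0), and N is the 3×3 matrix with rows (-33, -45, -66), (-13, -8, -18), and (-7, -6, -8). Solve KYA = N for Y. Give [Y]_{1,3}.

Isolating Y: multiply by K⁻¹ from the left and A⁻¹ from the right, so Y = K⁻¹NA⁻¹.
K has determinant 3; K⁻¹ = [[-1/3, 1, -1], [0, 1, 0], [0, 0, -1]].
A has determinant -5; A⁻¹ = [[3/5, -9/5, -1/5], [1/5, -3/5, -2/5], [-4/5, 7/5, 3/5]].
K⁻¹N = [[5, 13, 12], [-13, -8, -18], [7, 6, 8]].
Y = (K⁻¹N)A⁻¹ = [[-4, 0, 1], [5, 3, -5], [-1, -5, 1]].

1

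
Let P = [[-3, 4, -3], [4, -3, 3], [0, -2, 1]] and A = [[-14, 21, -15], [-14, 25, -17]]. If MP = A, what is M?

Since P sits to the right of M, M = AP⁻¹.
det P = -1, so P⁻¹ = [[-3, -2, -3], [4, 3, 3], [8, 6, 7]].
M = AP⁻¹ = [[-14, 21, -15], [-14, 25, -17]] · [[-3, -2, -3], [4, 3, 3], [8, 6, 7]] = [[6, 1, 0], [6, 1, -2]].

M = [[6, 1, 0], [6, 1, -2]]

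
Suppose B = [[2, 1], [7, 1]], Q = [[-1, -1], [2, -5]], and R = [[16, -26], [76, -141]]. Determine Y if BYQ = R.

Y = [[-2, 5], [0, -4]]

Left-multiply by B⁻¹ and right-multiply by Q⁻¹: Y = B⁻¹RQ⁻¹.
det B = -5; the adjugate gives B⁻¹ = [[-1/5, 1/5], [7/5, -2/5]].
det Q = 7; the adjugate gives Q⁻¹ = [[-5/7, 1/7], [-2/7, -1/7]].
B⁻¹R = [[12, -23], [-8, 20]].
Y = (B⁻¹R)Q⁻¹ = [[-2, 5], [0, -4]].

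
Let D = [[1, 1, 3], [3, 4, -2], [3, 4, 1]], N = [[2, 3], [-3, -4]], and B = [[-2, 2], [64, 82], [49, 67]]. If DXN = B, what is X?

X = [[-4, -2], [3, -3], [5, 5]]

X = D⁻¹BN⁻¹ (apply D⁻¹ on the left and N⁻¹ on the right).
D has determinant 3; D⁻¹ = [[4, 11/3, -14/3], [-3, -8/3, 11/3], [0, -1/3, 1/3]].
det N = 1; the adjugate gives N⁻¹ = [[-4, -3], [3, 2]].
D⁻¹B = [[-2, -4], [15, 21], [-5, -5]].
X = (D⁻¹B)N⁻¹ = [[-4, -2], [3, -3], [5, 5]].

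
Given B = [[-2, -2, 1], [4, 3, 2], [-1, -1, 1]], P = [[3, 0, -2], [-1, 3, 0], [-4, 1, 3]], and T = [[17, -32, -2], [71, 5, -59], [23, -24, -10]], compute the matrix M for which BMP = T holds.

M = B⁻¹TP⁻¹ (apply B⁻¹ on the left and P⁻¹ on the right).
det B = 1; the adjugate gives B⁻¹ = [[5, 1, -7], [-6, -1, 8], [-1, 0, 2]].
det P = 5; the adjugate gives P⁻¹ = [[9/5, -2/5, 6/5], [3/5, 1/5, 2/5], [11/5, -3/5, 9/5]].
B⁻¹T = [[-5, 13, 1], [11, -5, -9], [29, -16, -18]].
M = (B⁻¹T)P⁻¹ = [[1, 4, 1], [-3, 0, -5], [3, -4, -4]].

M = [[1, 4, 1], [-3, 0, -5], [3, -4, -4]]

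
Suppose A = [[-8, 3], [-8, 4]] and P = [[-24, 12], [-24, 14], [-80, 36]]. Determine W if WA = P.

Since A sits to the right of W, W = PA⁻¹.
A has determinant -8; A⁻¹ = [[-1/2, 3/8], [-1, 1]].
W = PA⁻¹ = [[-24, 12], [-24, 14], [-80, 36]] · [[-1/2, 3/8], [-1, 1]] = [[0, 3], [-2, 5], [4, 6]].

W = [[0, 3], [-2, 5], [4, 6]]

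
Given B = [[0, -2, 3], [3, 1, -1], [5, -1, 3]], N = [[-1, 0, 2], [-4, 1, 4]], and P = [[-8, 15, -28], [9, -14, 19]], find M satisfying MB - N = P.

M = [[-5, 2, -3], [2, -5, 4]]

MB = P + N = [[-9, 15, -26], [5, -13, 23]].
B is on the right of M, so right-multiply by B⁻¹: M = (P + N)B⁻¹.
det B = 4, so B⁻¹ = [[1/2, 3/4, -1/4], [-7/2, -15/4, 9/4], [-2, -5/2, 3/2]].
M = (P + N)B⁻¹ = [[-5, 2, -3], [2, -5, 4]].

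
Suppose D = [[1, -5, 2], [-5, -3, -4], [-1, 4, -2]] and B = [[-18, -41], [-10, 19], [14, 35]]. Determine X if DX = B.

X = [[-2, -5], [4, 6], [2, -3]]

Since D multiplies X on the left, X = D⁻¹B.
det D = 6; the adjugate gives D⁻¹ = [[11/3, -1/3, 13/3], [-1, 0, -1], [-23/6, 1/6, -14/3]].
X = D⁻¹B = [[11/3, -1/3, 13/3], [-1, 0, -1], [-23/6, 1/6, -14/3]] · [[-18, -41], [-10, 19], [14, 35]] = [[-2, -5], [4, 6], [2, -3]].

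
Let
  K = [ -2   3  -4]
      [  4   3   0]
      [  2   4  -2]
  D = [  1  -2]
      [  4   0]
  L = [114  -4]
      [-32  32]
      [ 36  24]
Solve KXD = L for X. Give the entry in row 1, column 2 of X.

-4

Left-multiply by K⁻¹ and right-multiply by D⁻¹: X = K⁻¹LD⁻¹.
det K = -4, so K⁻¹ = [[3/2, 5/2, -3], [-2, -3, 4], [-5/2, -7/2, 9/2]].
D has determinant 8; D⁻¹ = [[0, 1/4], [-1/2, 1/8]].
K⁻¹L = [[-17, 2], [12, 8], [-11, 6]].
X = (K⁻¹L)D⁻¹ = [[-1, -4], [-4, 4], [-3, -2]].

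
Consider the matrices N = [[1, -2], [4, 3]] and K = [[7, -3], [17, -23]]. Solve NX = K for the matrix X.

X = [[5, -5], [-1, -1]]

Left-multiplying both sides by N⁻¹ gives X = N⁻¹K.
det N = 11; the adjugate gives N⁻¹ = [[3/11, 2/11], [-4/11, 1/11]].
X = N⁻¹K = [[3/11, 2/11], [-4/11, 1/11]] · [[7, -3], [17, -23]] = [[5, -5], [-1, -1]].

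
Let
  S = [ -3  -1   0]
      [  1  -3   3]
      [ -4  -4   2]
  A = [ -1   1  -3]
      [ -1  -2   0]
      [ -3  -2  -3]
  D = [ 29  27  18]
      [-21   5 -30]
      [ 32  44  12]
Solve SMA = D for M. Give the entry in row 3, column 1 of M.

4

Left-multiply by S⁻¹ and right-multiply by A⁻¹: M = S⁻¹DA⁻¹.
det S = -4, so S⁻¹ = [[-3/2, -1/2, 3/4], [7/2, 3/2, -9/4], [4, 2, -5/2]].
det A = 3; the adjugate gives A⁻¹ = [[2, 3, -2], [-1, -2, 1], [-4/3, -5/3, 1]].
S⁻¹D = [[-9, -10, -3], [-2, 3, -9], [-6, 8, -18]].
M = (S⁻¹D)A⁻¹ = [[-4, -2, 5], [5, 3, -2], [4, -4, 2]].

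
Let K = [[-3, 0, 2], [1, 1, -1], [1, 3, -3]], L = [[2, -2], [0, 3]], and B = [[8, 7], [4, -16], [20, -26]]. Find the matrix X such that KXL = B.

X = [[-2, -5], [3, -4], [-1, -5]]

Isolating X: multiply by K⁻¹ from the left and L⁻¹ from the right, so X = K⁻¹BL⁻¹.
det K = 4, so K⁻¹ = [[0, 3/2, -1/2], [1/2, 7/4, -1/4], [1/2, 9/4, -3/4]].
L has determinant 6; L⁻¹ = [[1/2, 1/3], [0, 1/3]].
K⁻¹B = [[-4, -11], [6, -18], [-2, -13]].
X = (K⁻¹B)L⁻¹ = [[-2, -5], [3, -4], [-1, -5]].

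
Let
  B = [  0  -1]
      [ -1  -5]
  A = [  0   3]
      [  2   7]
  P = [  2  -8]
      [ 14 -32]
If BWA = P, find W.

W = [[2, -2], [5, -1]]

W = B⁻¹PA⁻¹ (apply B⁻¹ on the left and A⁻¹ on the right).
B has determinant -1; B⁻¹ = [[5, -1], [-1, 0]].
det A = -6, so A⁻¹ = [[-7/6, 1/2], [1/3, 0]].
B⁻¹P = [[-4, -8], [-2, 8]].
W = (B⁻¹P)A⁻¹ = [[2, -2], [5, -1]].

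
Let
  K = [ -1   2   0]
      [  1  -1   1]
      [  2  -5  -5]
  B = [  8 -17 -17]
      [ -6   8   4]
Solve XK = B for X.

Since K sits to the right of X, X = BK⁻¹.
det K = 4; the adjugate gives K⁻¹ = [[5/2, 5/2, 1/2], [7/4, 5/4, 1/4], [-3/4, -1/4, -1/4]].
X = BK⁻¹ = [[8, -17, -17], [-6, 8, 4]] · [[5/2, 5/2, 1/2], [7/4, 5/4, 1/4], [-3/4, -1/4, -1/4]] = [[3, 3, 4], [-4, -6, -2]].

X = [[3, 3, 4], [-4, -6, -2]]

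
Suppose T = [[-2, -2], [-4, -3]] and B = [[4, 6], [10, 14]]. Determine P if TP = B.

P = [[-4, -5], [2, 2]]

T is on the left of P, so left-multiply by T⁻¹: P = T⁻¹B.
det T = -2; the adjugate gives T⁻¹ = [[3/2, -1], [-2, 1]].
P = T⁻¹B = [[3/2, -1], [-2, 1]] · [[4, 6], [10, 14]] = [[-4, -5], [2, 2]].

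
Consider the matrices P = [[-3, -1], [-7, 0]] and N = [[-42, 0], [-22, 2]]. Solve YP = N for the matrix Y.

Y = [[0, 6], [-2, 4]]

Since P sits to the right of Y, Y = NP⁻¹.
P has determinant -7; P⁻¹ = [[0, -1/7], [-1, 3/7]].
Y = NP⁻¹ = [[-42, 0], [-22, 2]] · [[0, -1/7], [-1, 3/7]] = [[0, 6], [-2, 4]].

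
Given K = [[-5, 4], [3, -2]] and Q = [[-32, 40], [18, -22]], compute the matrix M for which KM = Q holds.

K is on the left of M, so left-multiply by K⁻¹: M = K⁻¹Q.
det K = -2, so K⁻¹ = [[1, 2], [3/2, 5/2]].
M = K⁻¹Q = [[1, 2], [3/2, 5/2]] · [[-32, 40], [18, -22]] = [[4, -4], [-3, 5]].

M = [[4, -4], [-3, 5]]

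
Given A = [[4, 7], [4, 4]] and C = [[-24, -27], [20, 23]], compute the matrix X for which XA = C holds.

X = [[-1, -5], [1, 4]]

Since A sits to the right of X, X = CA⁻¹.
det A = -12; the adjugate gives A⁻¹ = [[-1/3, 7/12], [1/3, -1/3]].
X = CA⁻¹ = [[-24, -27], [20, 23]] · [[-1/3, 7/12], [1/3, -1/3]] = [[-1, -5], [1, 4]].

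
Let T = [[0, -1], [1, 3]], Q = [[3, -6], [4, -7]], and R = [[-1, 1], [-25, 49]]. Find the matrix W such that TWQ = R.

Isolating W: multiply by T⁻¹ from the left and Q⁻¹ from the right, so W = T⁻¹RQ⁻¹.
det T = 1, so T⁻¹ = [[3, 1], [-1, 0]].
det Q = 3, so Q⁻¹ = [[-7/3, 2], [-4/3, 1]].
T⁻¹R = [[-28, 52], [1, -1]].
W = (T⁻¹R)Q⁻¹ = [[-4, -4], [-1, 1]].

W = [[-4, -4], [-1, 1]]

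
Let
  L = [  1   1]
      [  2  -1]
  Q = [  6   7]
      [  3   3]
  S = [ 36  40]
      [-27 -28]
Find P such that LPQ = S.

P = [[1, -1], [3, 5]]

Isolating P: multiply by L⁻¹ from the left and Q⁻¹ from the right, so P = L⁻¹SQ⁻¹.
det L = -3; the adjugate gives L⁻¹ = [[1/3, 1/3], [2/3, -1/3]].
Q has determinant -3; Q⁻¹ = [[-1, 7/3], [1, -2]].
L⁻¹S = [[3, 4], [33, 36]].
P = (L⁻¹S)Q⁻¹ = [[1, -1], [3, 5]].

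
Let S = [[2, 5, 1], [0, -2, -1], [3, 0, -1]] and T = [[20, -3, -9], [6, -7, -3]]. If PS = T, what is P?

P = [[1, 4, 6], [-3, -4, 4]]

S is on the right of P, so right-multiply by S⁻¹: P = TS⁻¹.
det S = -5; the adjugate gives S⁻¹ = [[-2/5, -1, 3/5], [3/5, 1, -2/5], [-6/5, -3, 4/5]].
P = TS⁻¹ = [[20, -3, -9], [6, -7, -3]] · [[-2/5, -1, 3/5], [3/5, 1, -2/5], [-6/5, -3, 4/5]] = [[1, 4, 6], [-3, -4, 4]].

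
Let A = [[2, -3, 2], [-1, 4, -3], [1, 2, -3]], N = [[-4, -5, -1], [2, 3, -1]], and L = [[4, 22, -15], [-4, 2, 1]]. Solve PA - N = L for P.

P = [[1, 4, 2], [3, 5, -3]]

PA = L + N = [[0, 17, -16], [-2, 5, 0]].
A is on the right of P, so right-multiply by A⁻¹: P = (L + N)A⁻¹.
A has determinant -6; A⁻¹ = [[1, 5/6, -1/6], [1, 4/3, -2/3], [1, 7/6, -5/6]].
P = (L + N)A⁻¹ = [[1, 4, 2], [3, 5, -3]].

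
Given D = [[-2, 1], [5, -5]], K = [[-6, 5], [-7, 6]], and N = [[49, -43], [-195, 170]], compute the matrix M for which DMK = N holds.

Left-multiply by D⁻¹ and right-multiply by K⁻¹: M = D⁻¹NK⁻¹.
det D = 5; the adjugate gives D⁻¹ = [[-1, -1/5], [-1, -2/5]].
K has determinant -1; K⁻¹ = [[-6, 5], [-7, 6]].
D⁻¹N = [[-10, 9], [29, -25]].
M = (D⁻¹N)K⁻¹ = [[-3, 4], [1, -5]].

M = [[-3, 4], [1, -5]]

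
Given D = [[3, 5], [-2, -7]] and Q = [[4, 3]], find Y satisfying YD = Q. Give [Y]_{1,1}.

Since D sits to the right of Y, Y = QD⁻¹.
D has determinant -11; D⁻¹ = [[7/11, 5/11], [-2/11, -3/11]].
Y = QD⁻¹ = [[4, 3]] · [[7/11, 5/11], [-2/11, -3/11]] = [[2, 1]].

2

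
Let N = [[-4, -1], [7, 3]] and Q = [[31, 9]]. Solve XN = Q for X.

X = [[-6, 1]]

Since N sits to the right of X, X = QN⁻¹.
det N = -5, so N⁻¹ = [[-3/5, -1/5], [7/5, 4/5]].
X = QN⁻¹ = [[31, 9]] · [[-3/5, -1/5], [7/5, 4/5]] = [[-6, 1]].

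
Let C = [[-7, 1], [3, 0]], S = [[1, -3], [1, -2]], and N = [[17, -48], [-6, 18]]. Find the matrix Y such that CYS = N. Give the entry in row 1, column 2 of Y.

0

Y = C⁻¹NS⁻¹ (apply C⁻¹ on the left and S⁻¹ on the right).
det C = -3; the adjugate gives C⁻¹ = [[0, 1/3], [1, 7/3]].
S has determinant 1; S⁻¹ = [[-2, 3], [-1, 1]].
C⁻¹N = [[-2, 6], [3, -6]].
Y = (C⁻¹N)S⁻¹ = [[-2, 0], [0, 3]].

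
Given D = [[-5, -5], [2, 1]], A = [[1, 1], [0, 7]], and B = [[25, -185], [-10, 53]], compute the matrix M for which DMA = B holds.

M = D⁻¹BA⁻¹ (apply D⁻¹ on the left and A⁻¹ on the right).
det D = 5; the adjugate gives D⁻¹ = [[1/5, 1], [-2/5, -1]].
det A = 7; the adjugate gives A⁻¹ = [[1, -1/7], [0, 1/7]].
D⁻¹B = [[-5, 16], [0, 21]].
M = (D⁻¹B)A⁻¹ = [[-5, 3], [0, 3]].

M = [[-5, 3], [0, 3]]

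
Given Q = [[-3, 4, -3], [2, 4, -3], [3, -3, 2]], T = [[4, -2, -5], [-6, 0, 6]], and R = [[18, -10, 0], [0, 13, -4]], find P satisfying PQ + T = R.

PQ = R − T = [[14, -8, 5], [6, 13, -10]].
Since Q sits to the right of P, P = (R − T)Q⁻¹.
det Q = 5; the adjugate gives Q⁻¹ = [[-1/5, 1/5, 0], [-13/5, 3/5, -3], [-18/5, 3/5, -4]].
P = (R − T)Q⁻¹ = [[0, 1, 4], [1, 3, 1]].

P = [[0, 1, 4], [1, 3, 1]]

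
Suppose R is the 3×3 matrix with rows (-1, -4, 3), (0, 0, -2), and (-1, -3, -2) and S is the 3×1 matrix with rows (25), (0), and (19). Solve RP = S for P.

P = [[-1], [-6], [0]]

Since R multiplies P on the left, P = R⁻¹S.
det R = -2, so R⁻¹ = [[3, 17/2, -4], [-1, -5/2, 1], [0, -1/2, 0]].
P = R⁻¹S = [[3, 17/2, -4], [-1, -5/2, 1], [0, -1/2, 0]] · [[25], [0], [19]] = [[-1], [-6], [0]].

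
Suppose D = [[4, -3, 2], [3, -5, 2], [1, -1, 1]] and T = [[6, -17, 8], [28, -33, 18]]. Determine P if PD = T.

Right-multiplying both sides by D⁻¹ gives P = TD⁻¹.
det D = -5; the adjugate gives D⁻¹ = [[3/5, -1/5, -4/5], [1/5, -2/5, 2/5], [-2/5, -1/5, 11/5]].
P = TD⁻¹ = [[6, -17, 8], [28, -33, 18]] · [[3/5, -1/5, -4/5], [1/5, -2/5, 2/5], [-2/5, -1/5, 11/5]] = [[-3, 4, 6], [3, 4, 4]].

P = [[-3, 4, 6], [3, 4, 4]]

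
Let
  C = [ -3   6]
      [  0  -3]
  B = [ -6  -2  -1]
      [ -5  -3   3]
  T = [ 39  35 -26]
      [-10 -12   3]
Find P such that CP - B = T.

CP = T + B = [[33, 33, -27], [-15, -15, 6]].
Left-multiplying both sides by C⁻¹ gives P = C⁻¹(T + B).
C has determinant 9; C⁻¹ = [[-1/3, -2/3], [0, -1/3]].
P = C⁻¹(T + B) = [[-1, -1, 5], [5, 5, -2]].

P = [[-1, -1, 5], [5, 5, -2]]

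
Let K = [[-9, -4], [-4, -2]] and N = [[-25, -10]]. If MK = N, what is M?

M = [[5, -5]]

Right-multiplying both sides by K⁻¹ gives M = NK⁻¹.
K has determinant 2; K⁻¹ = [[-1, 2], [2, -9/2]].
M = NK⁻¹ = [[-25, -10]] · [[-1, 2], [2, -9/2]] = [[5, -5]].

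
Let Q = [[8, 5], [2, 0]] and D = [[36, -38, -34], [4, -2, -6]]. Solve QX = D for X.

X = [[2, -1, -3], [4, -6, -2]]

Since Q multiplies X on the left, X = Q⁻¹D.
det Q = -10, so Q⁻¹ = [[0, 1/2], [1/5, -4/5]].
X = Q⁻¹D = [[0, 1/2], [1/5, -4/5]] · [[36, -38, -34], [4, -2, -6]] = [[2, -1, -3], [4, -6, -2]].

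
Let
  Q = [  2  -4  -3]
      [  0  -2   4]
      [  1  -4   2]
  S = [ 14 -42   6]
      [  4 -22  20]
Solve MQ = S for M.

M = [[6, 5, 2], [0, 3, 4]]

Right-multiplying both sides by Q⁻¹ gives M = SQ⁻¹.
Q has determinant 2; Q⁻¹ = [[6, 10, -11], [2, 7/2, -4], [1, 2, -2]].
M = SQ⁻¹ = [[14, -42, 6], [4, -22, 20]] · [[6, 10, -11], [2, 7/2, -4], [1, 2, -2]] = [[6, 5, 2], [0, 3, 4]].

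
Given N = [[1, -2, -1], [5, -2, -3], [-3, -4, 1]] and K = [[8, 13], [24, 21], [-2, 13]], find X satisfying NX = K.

N is on the left of X, so left-multiply by N⁻¹: X = N⁻¹K.
det N = 4, so N⁻¹ = [[-7/2, 3/2, 1], [1, -1/2, -1/2], [-13/2, 5/2, 2]].
X = N⁻¹K = [[-7/2, 3/2, 1], [1, -1/2, -1/2], [-13/2, 5/2, 2]] · [[8, 13], [24, 21], [-2, 13]] = [[6, -1], [-3, -4], [4, -6]].

X = [[6, -1], [-3, -4], [4, -6]]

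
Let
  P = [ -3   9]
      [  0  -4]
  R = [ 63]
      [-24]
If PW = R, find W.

Left-multiplying both sides by P⁻¹ gives W = P⁻¹R.
det P = 12, so P⁻¹ = [[-1/3, -3/4], [0, -1/4]].
W = P⁻¹R = [[-1/3, -3/4], [0, -1/4]] · [[63], [-24]] = [[-3], [6]].

W = [[-3], [6]]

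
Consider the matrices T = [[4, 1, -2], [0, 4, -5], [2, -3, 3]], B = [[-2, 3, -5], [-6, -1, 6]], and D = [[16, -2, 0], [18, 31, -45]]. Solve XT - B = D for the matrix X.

X = [[2, 2, 3], [4, 5, -2]]

XT = D + B = [[14, 1, -5], [12, 30, -39]].
T is on the right of X, so right-multiply by T⁻¹: X = (D + B)T⁻¹.
det T = -6, so T⁻¹ = [[1/2, -1/2, -1/2], [5/3, -8/3, -10/3], [4/3, -7/3, -8/3]].
X = (D + B)T⁻¹ = [[2, 2, 3], [4, 5, -2]].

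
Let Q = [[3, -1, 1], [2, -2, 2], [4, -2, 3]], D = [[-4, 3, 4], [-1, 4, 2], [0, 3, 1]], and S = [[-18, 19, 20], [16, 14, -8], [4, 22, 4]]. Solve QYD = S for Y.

Left-multiply by Q⁻¹ and right-multiply by D⁻¹: Y = Q⁻¹SD⁻¹.
Q has determinant -4; Q⁻¹ = [[1/2, -1/4, 0], [-1/2, -5/4, 1], [-1, -1/2, 1]].
det D = -1; the adjugate gives D⁻¹ = [[2, -9, 10], [-1, 4, -4], [3, -12, 13]].
Q⁻¹S = [[-13, 6, 12], [-7, -5, 4], [14, -4, -12]].
Y = (Q⁻¹S)D⁻¹ = [[4, -3, 2], [3, -5, 2], [-4, 2, 0]].

Y = [[4, -3, 2], [3, -5, 2], [-4, 2, 0]]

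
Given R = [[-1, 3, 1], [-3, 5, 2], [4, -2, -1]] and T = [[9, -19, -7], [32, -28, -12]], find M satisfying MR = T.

M = [[-3, -2, 0], [-2, -2, 6]]

Right-multiplying both sides by R⁻¹ gives M = TR⁻¹.
det R = 2; the adjugate gives R⁻¹ = [[-1/2, 1/2, 1/2], [5/2, -3/2, -1/2], [-7, 5, 2]].
M = TR⁻¹ = [[9, -19, -7], [32, -28, -12]] · [[-1/2, 1/2, 1/2], [5/2, -3/2, -1/2], [-7, 5, 2]] = [[-3, -2, 0], [-2, -2, 6]].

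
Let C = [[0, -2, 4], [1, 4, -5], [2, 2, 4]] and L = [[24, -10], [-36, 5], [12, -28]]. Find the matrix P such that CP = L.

Since C multiplies P on the left, P = C⁻¹L.
C has determinant 4; C⁻¹ = [[13/2, 4, -3/2], [-7/2, -2, 1], [-3/2, -1, 1/2]].
P = C⁻¹L = [[13/2, 4, -3/2], [-7/2, -2, 1], [-3/2, -1, 1/2]] · [[24, -10], [-36, 5], [12, -28]] = [[-6, -3], [0, -3], [6, -4]].

P = [[-6, -3], [0, -3], [6, -4]]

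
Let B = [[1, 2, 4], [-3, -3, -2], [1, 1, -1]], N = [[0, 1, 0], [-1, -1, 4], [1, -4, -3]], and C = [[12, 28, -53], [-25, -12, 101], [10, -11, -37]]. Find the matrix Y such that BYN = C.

Y = [[-3, -3, -1], [-3, -5, 2], [0, -1, -2]]

Y = B⁻¹CN⁻¹ (apply B⁻¹ on the left and N⁻¹ on the right).
B has determinant -5; B⁻¹ = [[-1, -6/5, -8/5], [1, 1, 2], [0, -1/5, -3/5]].
det N = 1; the adjugate gives N⁻¹ = [[19, 3, 4], [1, 0, 0], [5, 1, 1]].
B⁻¹C = [[2, 4, -9], [7, -6, -26], [-1, 9, 2]].
Y = (B⁻¹C)N⁻¹ = [[-3, -3, -1], [-3, -5, 2], [0, -1, -2]].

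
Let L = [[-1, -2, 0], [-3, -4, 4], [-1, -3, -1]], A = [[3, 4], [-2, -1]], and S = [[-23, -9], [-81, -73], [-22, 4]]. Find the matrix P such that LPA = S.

Left-multiply by L⁻¹ and right-multiply by A⁻¹: P = L⁻¹SA⁻¹.
L has determinant -2; L⁻¹ = [[-8, 1, 4], [7/2, -1/2, -2], [-5/2, 1/2, 1]].
A has determinant 5; A⁻¹ = [[-1/5, -4/5], [2/5, 3/5]].
L⁻¹S = [[15, 15], [4, -3], [-5, -10]].
P = (L⁻¹S)A⁻¹ = [[3, -3], [-2, -5], [-3, -2]].

P = [[3, -3], [-2, -5], [-3, -2]]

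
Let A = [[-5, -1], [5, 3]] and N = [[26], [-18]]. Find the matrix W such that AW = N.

W = [[-6], [4]]

A is on the left of W, so left-multiply by A⁻¹: W = A⁻¹N.
det A = -10; the adjugate gives A⁻¹ = [[-3/10, -1/10], [1/2, 1/2]].
W = A⁻¹N = [[-3/10, -1/10], [1/2, 1/2]] · [[26], [-18]] = [[-6], [4]].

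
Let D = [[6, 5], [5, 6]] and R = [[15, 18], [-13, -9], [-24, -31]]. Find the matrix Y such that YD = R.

Y = [[0, 3], [-3, 1], [1, -6]]

Since D sits to the right of Y, Y = RD⁻¹.
det D = 11; the adjugate gives D⁻¹ = [[6/11, -5/11], [-5/11, 6/11]].
Y = RD⁻¹ = [[15, 18], [-13, -9], [-24, -31]] · [[6/11, -5/11], [-5/11, 6/11]] = [[0, 3], [-3, 1], [1, -6]].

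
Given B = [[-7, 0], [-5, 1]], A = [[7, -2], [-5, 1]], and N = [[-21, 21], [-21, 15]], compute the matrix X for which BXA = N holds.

Isolating X: multiply by B⁻¹ from the left and A⁻¹ from the right, so X = B⁻¹NA⁻¹.
B has determinant -7; B⁻¹ = [[-1/7, 0], [-5/7, 1]].
det A = -3; the adjugate gives A⁻¹ = [[-1/3, -2/3], [-5/3, -7/3]].
B⁻¹N = [[3, -3], [-6, 0]].
X = (B⁻¹N)A⁻¹ = [[4, 5], [2, 4]].

X = [[4, 5], [2, 4]]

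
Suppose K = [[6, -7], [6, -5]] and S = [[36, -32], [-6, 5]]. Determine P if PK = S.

K is on the right of P, so right-multiply by K⁻¹: P = SK⁻¹.
K has determinant 12; K⁻¹ = [[-5/12, 7/12], [-1/2, 1/2]].
P = SK⁻¹ = [[36, -32], [-6, 5]] · [[-5/12, 7/12], [-1/2, 1/2]] = [[1, 5], [0, -1]].

P = [[1, 5], [0, -1]]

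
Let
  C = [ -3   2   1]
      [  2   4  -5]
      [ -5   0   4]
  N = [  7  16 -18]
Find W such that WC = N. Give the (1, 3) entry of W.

-3

Right-multiplying both sides by C⁻¹ gives W = NC⁻¹.
det C = 6, so C⁻¹ = [[8/3, -4/3, -7/3], [17/6, -7/6, -13/6], [10/3, -5/3, -8/3]].
W = NC⁻¹ = [[7, 16, -18]] · [[8/3, -4/3, -7/3], [17/6, -7/6, -13/6], [10/3, -5/3, -8/3]] = [[4, 2, -3]].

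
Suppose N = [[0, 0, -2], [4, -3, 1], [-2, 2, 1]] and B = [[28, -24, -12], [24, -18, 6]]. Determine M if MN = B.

N is on the right of M, so right-multiply by N⁻¹: M = BN⁻¹.
N has determinant -4; N⁻¹ = [[5/4, 1, 3/2], [3/2, 1, 2], [-1/2, 0, 0]].
M = BN⁻¹ = [[28, -24, -12], [24, -18, 6]] · [[5/4, 1, 3/2], [3/2, 1, 2], [-1/2, 0, 0]] = [[5, 4, -6], [0, 6, 0]].

M = [[5, 4, -6], [0, 6, 0]]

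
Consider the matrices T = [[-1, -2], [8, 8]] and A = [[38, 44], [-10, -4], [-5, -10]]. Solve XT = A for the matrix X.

X = [[-6, 4], [-6, -2], [5, 0]]

Since T sits to the right of X, X = AT⁻¹.
det T = 8; the adjugate gives T⁻¹ = [[1, 1/4], [-1, -1/8]].
X = AT⁻¹ = [[38, 44], [-10, -4], [-5, -10]] · [[1, 1/4], [-1, -1/8]] = [[-6, 4], [-6, -2], [5, 0]].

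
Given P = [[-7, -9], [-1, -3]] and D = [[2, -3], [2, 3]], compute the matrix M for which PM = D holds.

M = [[1, 3], [-1, -2]]

Left-multiplying both sides by P⁻¹ gives M = P⁻¹D.
det P = 12; the adjugate gives P⁻¹ = [[-1/4, 3/4], [1/12, -7/12]].
M = P⁻¹D = [[-1/4, 3/4], [1/12, -7/12]] · [[2, -3], [2, 3]] = [[1, 3], [-1, -2]].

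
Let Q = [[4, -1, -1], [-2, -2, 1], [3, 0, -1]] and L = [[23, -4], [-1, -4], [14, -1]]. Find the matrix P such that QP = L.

P = [[5, -1], [-4, 2], [1, -2]]

Q is on the left of P, so left-multiply by Q⁻¹: P = Q⁻¹L.
det Q = 1; the adjugate gives Q⁻¹ = [[2, -1, -3], [1, -1, -2], [6, -3, -10]].
P = Q⁻¹L = [[2, -1, -3], [1, -1, -2], [6, -3, -10]] · [[23, -4], [-1, -4], [14, -1]] = [[5, -1], [-4, 2], [1, -2]].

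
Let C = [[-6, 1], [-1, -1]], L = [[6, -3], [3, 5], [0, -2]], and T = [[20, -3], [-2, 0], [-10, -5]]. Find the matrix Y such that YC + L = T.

YC = T − L = [[14, 0], [-5, -5], [-10, -3]].
Since C sits to the right of Y, Y = (T − L)C⁻¹.
det C = 7, so C⁻¹ = [[-1/7, -1/7], [1/7, -6/7]].
Y = (T − L)C⁻¹ = [[-2, -2], [0, 5], [1, 4]].

Y = [[-2, -2], [0, 5], [1, 4]]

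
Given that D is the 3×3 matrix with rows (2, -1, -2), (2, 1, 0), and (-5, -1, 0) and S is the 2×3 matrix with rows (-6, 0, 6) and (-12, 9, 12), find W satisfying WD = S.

D is on the right of W, so right-multiply by D⁻¹: W = SD⁻¹.
D has determinant -6; D⁻¹ = [[0, -1/3, -1/3], [0, 5/3, 2/3], [-1/2, -7/6, -2/3]].
W = SD⁻¹ = [[-6, 0, 6], [-12, 9, 12]] · [[0, -1/3, -1/3], [0, 5/3, 2/3], [-1/2, -7/6, -2/3]] = [[-3, -5, -2], [-6, 5, 2]].

W = [[-3, -5, -2], [-6, 5, 2]]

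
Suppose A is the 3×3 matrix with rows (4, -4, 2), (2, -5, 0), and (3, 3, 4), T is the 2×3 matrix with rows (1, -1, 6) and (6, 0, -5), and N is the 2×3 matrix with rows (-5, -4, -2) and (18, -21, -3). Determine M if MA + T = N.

M = [[4, -5, -4], [5, -1, -2]]

MA = N − T = [[-6, -3, -8], [12, -21, 2]].
Since A sits to the right of M, M = (N − T)A⁻¹.
det A = -6; the adjugate gives A⁻¹ = [[10/3, -11/3, -5/3], [4/3, -5/3, -2/3], [-7/2, 4, 2]].
M = (N − T)A⁻¹ = [[4, -5, -4], [5, -1, -2]].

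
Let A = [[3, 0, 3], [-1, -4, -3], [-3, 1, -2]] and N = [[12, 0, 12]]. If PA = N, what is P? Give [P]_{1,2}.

Since A sits to the right of P, P = NA⁻¹.
det A = -6, so A⁻¹ = [[-11/6, -1/2, -2], [-7/6, -1/2, -1], [13/6, 1/2, 2]].
P = NA⁻¹ = [[12, 0, 12]] · [[-11/6, -1/2, -2], [-7/6, -1/2, -1], [13/6, 1/2, 2]] = [[4, 0, 0]].

0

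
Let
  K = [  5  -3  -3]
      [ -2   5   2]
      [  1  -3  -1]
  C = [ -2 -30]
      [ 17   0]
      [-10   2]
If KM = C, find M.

M = [[5, -6], [3, -4], [6, 4]]

Since K multiplies M on the left, M = K⁻¹C.
det K = 2; the adjugate gives K⁻¹ = [[1/2, 3, 9/2], [0, -1, -2], [1/2, 6, 19/2]].
M = K⁻¹C = [[1/2, 3, 9/2], [0, -1, -2], [1/2, 6, 19/2]] · [[-2, -30], [17, 0], [-10, 2]] = [[5, -6], [3, -4], [6, 4]].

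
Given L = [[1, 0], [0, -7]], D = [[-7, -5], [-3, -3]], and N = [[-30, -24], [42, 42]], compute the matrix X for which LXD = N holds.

Left-multiply by L⁻¹ and right-multiply by D⁻¹: X = L⁻¹ND⁻¹.
det L = -7, so L⁻¹ = [[1, 0], [0, -1/7]].
det D = 6; the adjugate gives D⁻¹ = [[-1/2, 5/6], [1/2, -7/6]].
L⁻¹N = [[-30, -24], [-6, -6]].
X = (L⁻¹N)D⁻¹ = [[3, 3], [0, 2]].

X = [[3, 3], [0, 2]]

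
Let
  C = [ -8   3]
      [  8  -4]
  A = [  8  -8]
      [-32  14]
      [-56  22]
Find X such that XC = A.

X = [[4, 5], [2, -2], [6, -1]]

Right-multiplying both sides by C⁻¹ gives X = AC⁻¹.
det C = 8; the adjugate gives C⁻¹ = [[-1/2, -3/8], [-1, -1]].
X = AC⁻¹ = [[8, -8], [-32, 14], [-56, 22]] · [[-1/2, -3/8], [-1, -1]] = [[4, 5], [2, -2], [6, -1]].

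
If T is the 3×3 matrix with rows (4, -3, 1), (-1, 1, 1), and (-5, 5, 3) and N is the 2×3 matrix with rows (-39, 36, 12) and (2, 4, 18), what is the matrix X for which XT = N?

Since T sits to the right of X, X = NT⁻¹.
T has determinant -2; T⁻¹ = [[1, -7, 2], [1, -17/2, 5/2], [0, 5/2, -1/2]].
X = NT⁻¹ = [[-39, 36, 12], [2, 4, 18]] · [[1, -7, 2], [1, -17/2, 5/2], [0, 5/2, -1/2]] = [[-3, -3, 6], [6, -3, 5]].

X = [[-3, -3, 6], [6, -3, 5]]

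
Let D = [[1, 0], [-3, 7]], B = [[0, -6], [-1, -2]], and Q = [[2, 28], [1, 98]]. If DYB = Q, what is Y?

Isolating Y: multiply by D⁻¹ from the left and B⁻¹ from the right, so Y = D⁻¹QB⁻¹.
D has determinant 7; D⁻¹ = [[1, 0], [3/7, 1/7]].
B has determinant -6; B⁻¹ = [[1/3, -1], [-1/6, 0]].
D⁻¹Q = [[2, 28], [1, 26]].
Y = (D⁻¹Q)B⁻¹ = [[-4, -2], [-4, -1]].

Y = [[-4, -2], [-4, -1]]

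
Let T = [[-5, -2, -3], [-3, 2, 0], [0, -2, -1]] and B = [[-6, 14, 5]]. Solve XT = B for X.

X = [[0, 2, -5]]

Right-multiplying both sides by T⁻¹ gives X = BT⁻¹.
det T = -2; the adjugate gives T⁻¹ = [[1, -2, -3], [3/2, -5/2, -9/2], [-3, 5, 8]].
X = BT⁻¹ = [[-6, 14, 5]] · [[1, -2, -3], [3/2, -5/2, -9/2], [-3, 5, 8]] = [[0, 2, -5]].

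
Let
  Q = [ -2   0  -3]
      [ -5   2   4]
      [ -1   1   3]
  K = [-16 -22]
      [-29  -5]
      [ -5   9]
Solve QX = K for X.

X = [[5, 5], [-6, 2], [2, 4]]

Q is on the left of X, so left-multiply by Q⁻¹: X = Q⁻¹K.
det Q = 5; the adjugate gives Q⁻¹ = [[2/5, -3/5, 6/5], [11/5, -9/5, 23/5], [-3/5, 2/5, -4/5]].
X = Q⁻¹K = [[2/5, -3/5, 6/5], [11/5, -9/5, 23/5], [-3/5, 2/5, -4/5]] · [[-16, -22], [-29, -5], [-5, 9]] = [[5, 5], [-6, 2], [2, 4]].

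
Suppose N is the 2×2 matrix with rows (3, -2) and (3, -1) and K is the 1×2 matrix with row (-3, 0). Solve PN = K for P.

P = [[1, -2]]

Right-multiplying both sides by N⁻¹ gives P = KN⁻¹.
det N = 3, so N⁻¹ = [[-1/3, 2/3], [-1, 1]].
P = KN⁻¹ = [[-3, 0]] · [[-1/3, 2/3], [-1, 1]] = [[1, -2]].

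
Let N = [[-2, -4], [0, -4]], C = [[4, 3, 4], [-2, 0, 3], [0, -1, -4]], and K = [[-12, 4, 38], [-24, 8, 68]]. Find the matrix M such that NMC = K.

Isolating M: multiply by N⁻¹ from the left and C⁻¹ from the right, so M = N⁻¹KC⁻¹.
det N = 8, so N⁻¹ = [[-1/2, 1/2], [0, -1/4]].
det C = -4, so C⁻¹ = [[-3/4, -2, -9/4], [2, 4, 5], [-1/2, -1, -3/2]].
N⁻¹K = [[-6, 2, 15], [6, -2, -17]].
M = (N⁻¹K)C⁻¹ = [[1, 5, 1], [0, -3, 2]].

M = [[1, 5, 1], [0, -3, 2]]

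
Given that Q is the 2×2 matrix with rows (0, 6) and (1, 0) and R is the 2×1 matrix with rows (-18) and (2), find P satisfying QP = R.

Left-multiplying both sides by Q⁻¹ gives P = Q⁻¹R.
det Q = -6; the adjugate gives Q⁻¹ = [[0, 1], [1/6, 0]].
P = Q⁻¹R = [[0, 1], [1/6, 0]] · [[-18], [2]] = [[2], [-3]].

P = [[2], [-3]]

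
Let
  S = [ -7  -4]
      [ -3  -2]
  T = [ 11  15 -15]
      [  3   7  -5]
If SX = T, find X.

X = [[-5, -1, 5], [6, -2, -5]]

S is on the left of X, so left-multiply by S⁻¹: X = S⁻¹T.
S has determinant 2; S⁻¹ = [[-1, 2], [3/2, -7/2]].
X = S⁻¹T = [[-1, 2], [3/2, -7/2]] · [[11, 15, -15], [3, 7, -5]] = [[-5, -1, 5], [6, -2, -5]].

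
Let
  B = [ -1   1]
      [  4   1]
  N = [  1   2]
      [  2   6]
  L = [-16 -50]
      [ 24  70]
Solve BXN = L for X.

Left-multiply by B⁻¹ and right-multiply by N⁻¹: X = B⁻¹LN⁻¹.
B has determinant -5; B⁻¹ = [[-1/5, 1/5], [4/5, 1/5]].
det N = 2, so N⁻¹ = [[3, -1], [-1, 1/2]].
B⁻¹L = [[8, 24], [-8, -26]].
X = (B⁻¹L)N⁻¹ = [[0, 4], [2, -5]].

X = [[0, 4], [2, -5]]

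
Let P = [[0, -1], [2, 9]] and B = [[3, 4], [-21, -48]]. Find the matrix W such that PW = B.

Left-multiplying both sides by P⁻¹ gives W = P⁻¹B.
det P = 2; the adjugate gives P⁻¹ = [[9/2, 1/2], [-1, 0]].
W = P⁻¹B = [[9/2, 1/2], [-1, 0]] · [[3, 4], [-21, -48]] = [[3, -6], [-3, -4]].

W = [[3, -6], [-3, -4]]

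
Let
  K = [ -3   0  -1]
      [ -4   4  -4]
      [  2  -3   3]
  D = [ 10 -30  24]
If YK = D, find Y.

K is on the right of Y, so right-multiply by K⁻¹: Y = DK⁻¹.
det K = -4; the adjugate gives K⁻¹ = [[0, -3/4, -1], [-1, 7/4, 2], [-1, 9/4, 3]].
Y = DK⁻¹ = [[10, -30, 24]] · [[0, -3/4, -1], [-1, 7/4, 2], [-1, 9/4, 3]] = [[6, -6, 2]].

Y = [[6, -6, 2]]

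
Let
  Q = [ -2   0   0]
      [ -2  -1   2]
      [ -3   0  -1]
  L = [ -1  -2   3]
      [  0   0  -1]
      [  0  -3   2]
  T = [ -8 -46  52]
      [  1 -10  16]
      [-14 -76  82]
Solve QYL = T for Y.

Left-multiply by Q⁻¹ and right-multiply by L⁻¹: Y = Q⁻¹TL⁻¹.
Q has determinant -2; Q⁻¹ = [[-1/2, 0, 0], [4, -1, -2], [3/2, 0, -1]].
L has determinant 3; L⁻¹ = [[-1, -5/3, 2/3], [0, -2/3, -1/3], [0, -1, 0]].
Q⁻¹T = [[4, 23, -26], [-5, -22, 28], [2, 7, -4]].
Y = (Q⁻¹T)L⁻¹ = [[-4, 4, -5], [5, -5, 4], [-2, -4, -1]].

Y = [[-4, 4, -5], [5, -5, 4], [-2, -4, -1]]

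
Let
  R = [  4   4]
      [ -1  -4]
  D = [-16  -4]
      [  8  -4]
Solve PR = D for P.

P = [[-5, -4], [3, 4]]

Right-multiplying both sides by R⁻¹ gives P = DR⁻¹.
R has determinant -12; R⁻¹ = [[1/3, 1/3], [-1/12, -1/3]].
P = DR⁻¹ = [[-16, -4], [8, -4]] · [[1/3, 1/3], [-1/12, -1/3]] = [[-5, -4], [3, 4]].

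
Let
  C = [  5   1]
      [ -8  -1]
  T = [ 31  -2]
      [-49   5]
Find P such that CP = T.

P = [[6, -1], [1, 3]]

C is on the left of P, so left-multiply by C⁻¹: P = C⁻¹T.
C has determinant 3; C⁻¹ = [[-1/3, -1/3], [8/3, 5/3]].
P = C⁻¹T = [[-1/3, -1/3], [8/3, 5/3]] · [[31, -2], [-49, 5]] = [[6, -1], [1, 3]].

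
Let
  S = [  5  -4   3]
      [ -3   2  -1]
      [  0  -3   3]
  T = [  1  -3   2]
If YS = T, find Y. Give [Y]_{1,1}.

-1

S is on the right of Y, so right-multiply by S⁻¹: Y = TS⁻¹.
S has determinant 6; S⁻¹ = [[1/2, 1/2, -1/3], [3/2, 5/2, -2/3], [3/2, 5/2, -1/3]].
Y = TS⁻¹ = [[1, -3, 2]] · [[1/2, 1/2, -1/3], [3/2, 5/2, -2/3], [3/2, 5/2, -1/3]] = [[-1, -2, 1]].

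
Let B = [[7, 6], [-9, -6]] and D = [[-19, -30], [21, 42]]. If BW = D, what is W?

W = [[-1, -6], [-2, 2]]

Left-multiplying both sides by B⁻¹ gives W = B⁻¹D.
B has determinant 12; B⁻¹ = [[-1/2, -1/2], [3/4, 7/12]].
W = B⁻¹D = [[-1/2, -1/2], [3/4, 7/12]] · [[-19, -30], [21, 42]] = [[-1, -6], [-2, 2]].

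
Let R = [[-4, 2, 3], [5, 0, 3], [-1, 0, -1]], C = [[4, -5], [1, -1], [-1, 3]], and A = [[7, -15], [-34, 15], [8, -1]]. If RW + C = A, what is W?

W = [[-4, 2], [1, -4], [-5, 2]]

RW = A − C = [[3, -10], [-35, 16], [9, -4]].
R is on the left of W, so left-multiply by R⁻¹: W = R⁻¹(A − C).
det R = 4; the adjugate gives R⁻¹ = [[0, 1/2, 3/2], [1/2, 7/4, 27/4], [0, -1/2, -5/2]].
W = R⁻¹(A − C) = [[-4, 2], [1, -4], [-5, 2]].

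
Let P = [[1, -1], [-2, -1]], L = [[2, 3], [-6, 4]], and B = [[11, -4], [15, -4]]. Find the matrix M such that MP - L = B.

MP = B + L = [[13, -1], [9, 0]].
P is on the right of M, so right-multiply by P⁻¹: M = (B + L)P⁻¹.
det P = -3, so P⁻¹ = [[1/3, -1/3], [-2/3, -1/3]].
M = (B + L)P⁻¹ = [[5, -4], [3, -3]].

M = [[5, -4], [3, -3]]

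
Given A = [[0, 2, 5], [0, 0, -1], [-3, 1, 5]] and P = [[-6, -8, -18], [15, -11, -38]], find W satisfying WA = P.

Right-multiplying both sides by A⁻¹ gives W = PA⁻¹.
det A = 6, so A⁻¹ = [[1/6, -5/6, -1/3], [1/2, 5/2, 0], [0, -1, 0]].
W = PA⁻¹ = [[-6, -8, -18], [15, -11, -38]] · [[1/6, -5/6, -1/3], [1/2, 5/2, 0], [0, -1, 0]] = [[-5, 3, 2], [-3, -2, -5]].

W = [[-5, 3, 2], [-3, -2, -5]]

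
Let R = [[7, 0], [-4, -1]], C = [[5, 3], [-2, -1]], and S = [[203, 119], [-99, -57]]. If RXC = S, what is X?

Isolating X: multiply by R⁻¹ from the left and C⁻¹ from the right, so X = R⁻¹SC⁻¹.
det R = -7; the adjugate gives R⁻¹ = [[1/7, 0], [-4/7, -1]].
det C = 1; the adjugate gives C⁻¹ = [[-1, -3], [2, 5]].
R⁻¹S = [[29, 17], [-17, -11]].
X = (R⁻¹S)C⁻¹ = [[5, -2], [-5, -4]].

X = [[5, -2], [-5, -4]]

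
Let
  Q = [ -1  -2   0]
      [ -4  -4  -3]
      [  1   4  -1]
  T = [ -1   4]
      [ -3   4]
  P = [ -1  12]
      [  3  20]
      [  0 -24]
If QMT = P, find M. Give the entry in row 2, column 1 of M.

Isolating M: multiply by Q⁻¹ from the left and T⁻¹ from the right, so M = Q⁻¹PT⁻¹.
det Q = -2; the adjugate gives Q⁻¹ = [[-8, 1, -3], [7/2, -1/2, 3/2], [6, -1, 2]].
det T = 8; the adjugate gives T⁻¹ = [[1/2, -1/2], [3/8, -1/8]].
Q⁻¹P = [[11, -4], [-5, -4], [-9, 4]].
M = (Q⁻¹P)T⁻¹ = [[4, -5], [-4, 3], [-3, 4]].

-4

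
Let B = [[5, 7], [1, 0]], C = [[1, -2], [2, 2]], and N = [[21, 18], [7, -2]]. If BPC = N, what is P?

Isolating P: multiply by B⁻¹ from the left and C⁻¹ from the right, so P = B⁻¹NC⁻¹.
det B = -7, so B⁻¹ = [[0, 1], [1/7, -5/7]].
det C = 6, so C⁻¹ = [[1/3, 1/3], [-1/3, 1/6]].
B⁻¹N = [[7, -2], [-2, 4]].
P = (B⁻¹N)C⁻¹ = [[3, 2], [-2, 0]].

P = [[3, 2], [-2, 0]]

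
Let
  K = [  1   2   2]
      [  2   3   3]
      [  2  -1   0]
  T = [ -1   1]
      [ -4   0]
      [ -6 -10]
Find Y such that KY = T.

Left-multiplying both sides by K⁻¹ gives Y = K⁻¹T.
det K = -1, so K⁻¹ = [[-3, 2, 0], [-6, 4, -1], [8, -5, 1]].
Y = K⁻¹T = [[-3, 2, 0], [-6, 4, -1], [8, -5, 1]] · [[-1, 1], [-4, 0], [-6, -10]] = [[-5, -3], [-4, 4], [6, -2]].

Y = [[-5, -3], [-4, 4], [6, -2]]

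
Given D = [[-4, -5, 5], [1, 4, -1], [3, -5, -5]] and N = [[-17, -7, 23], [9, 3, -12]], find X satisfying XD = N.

D is on the right of X, so right-multiply by D⁻¹: X = ND⁻¹.
det D = 5, so D⁻¹ = [[-5, -10, -3], [2/5, 1, 1/5], [-17/5, -7, -11/5]].
X = ND⁻¹ = [[-17, -7, 23], [9, 3, -12]] · [[-5, -10, -3], [2/5, 1, 1/5], [-17/5, -7, -11/5]] = [[4, 2, -1], [-3, -3, 0]].

X = [[4, 2, -1], [-3, -3, 0]]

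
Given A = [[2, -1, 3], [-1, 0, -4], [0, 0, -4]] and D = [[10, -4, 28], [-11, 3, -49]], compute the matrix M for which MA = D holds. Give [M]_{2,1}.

-3

A is on the right of M, so right-multiply by A⁻¹: M = DA⁻¹.
A has determinant 4; A⁻¹ = [[0, -1, 1], [-1, -2, 5/4], [0, 0, -1/4]].
M = DA⁻¹ = [[10, -4, 28], [-11, 3, -49]] · [[0, -1, 1], [-1, -2, 5/4], [0, 0, -1/4]] = [[4, -2, -2], [-3, 5, 5]].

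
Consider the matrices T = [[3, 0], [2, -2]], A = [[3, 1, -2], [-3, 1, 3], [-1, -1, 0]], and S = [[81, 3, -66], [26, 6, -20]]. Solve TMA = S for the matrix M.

Left-multiply by T⁻¹ and right-multiply by A⁻¹: M = T⁻¹SA⁻¹.
det T = -6, so T⁻¹ = [[1/3, 0], [1/3, -1/2]].
det A = -2, so A⁻¹ = [[-3/2, -1, -5/2], [3/2, 1, 3/2], [-2, -1, -3]].
T⁻¹S = [[27, 1, -22], [14, -2, -12]].
M = (T⁻¹S)A⁻¹ = [[5, -4, 0], [0, -4, -2]].

M = [[5, -4, 0], [0, -4, -2]]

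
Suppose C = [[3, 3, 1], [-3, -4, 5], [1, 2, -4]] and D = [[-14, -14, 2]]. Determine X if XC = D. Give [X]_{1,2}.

Since C sits to the right of X, X = DC⁻¹.
det C = -5, so C⁻¹ = [[-6/5, -14/5, -19/5], [7/5, 13/5, 18/5], [2/5, 3/5, 3/5]].
X = DC⁻¹ = [[-14, -14, 2]] · [[-6/5, -14/5, -19/5], [7/5, 13/5, 18/5], [2/5, 3/5, 3/5]] = [[-2, 4, 4]].

4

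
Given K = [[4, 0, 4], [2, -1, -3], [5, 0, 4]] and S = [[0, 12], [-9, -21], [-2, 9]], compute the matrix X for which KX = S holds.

Left-multiplying both sides by K⁻¹ gives X = K⁻¹S.
K has determinant 4; K⁻¹ = [[-1, 0, 1], [-23/4, -1, 5], [5/4, 0, -1]].
X = K⁻¹S = [[-1, 0, 1], [-23/4, -1, 5], [5/4, 0, -1]] · [[0, 12], [-9, -21], [-2, 9]] = [[-2, -3], [-1, -3], [2, 6]].

X = [[-2, -3], [-1, -3], [2, 6]]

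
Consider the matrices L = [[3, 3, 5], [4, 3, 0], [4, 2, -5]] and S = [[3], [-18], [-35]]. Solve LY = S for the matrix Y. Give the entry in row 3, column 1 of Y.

L is on the left of Y, so left-multiply by L⁻¹: Y = L⁻¹S.
det L = -5, so L⁻¹ = [[3, -5, 3], [-4, 7, -4], [4/5, -6/5, 3/5]].
Y = L⁻¹S = [[3, -5, 3], [-4, 7, -4], [4/5, -6/5, 3/5]] · [[3], [-18], [-35]] = [[-6], [2], [3]].

3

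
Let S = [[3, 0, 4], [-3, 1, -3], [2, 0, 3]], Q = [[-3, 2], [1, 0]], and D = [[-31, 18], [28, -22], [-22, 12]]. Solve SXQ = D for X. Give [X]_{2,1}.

-2

Left-multiply by S⁻¹ and right-multiply by Q⁻¹: X = S⁻¹DQ⁻¹.
det S = 1; the adjugate gives S⁻¹ = [[3, 0, -4], [3, 1, -3], [-2, 0, 3]].
det Q = -2; the adjugate gives Q⁻¹ = [[0, 1], [1/2, 3/2]].
S⁻¹D = [[-5, 6], [1, -4], [-4, 0]].
X = (S⁻¹D)Q⁻¹ = [[3, 4], [-2, -5], [0, -4]].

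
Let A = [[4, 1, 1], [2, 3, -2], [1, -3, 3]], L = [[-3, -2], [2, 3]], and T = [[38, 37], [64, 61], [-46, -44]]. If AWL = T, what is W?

W = A⁻¹TL⁻¹ (apply A⁻¹ on the left and L⁻¹ on the right).
A has determinant -5; A⁻¹ = [[-3/5, 6/5, 1], [8/5, -11/5, -2], [9/5, -13/5, -2]].
det L = -5, so L⁻¹ = [[-3/5, -2/5], [2/5, 3/5]].
A⁻¹T = [[8, 7], [12, 13], [-6, -4]].
W = (A⁻¹T)L⁻¹ = [[-2, 1], [-2, 3], [2, 0]].

W = [[-2, 1], [-2, 3], [2, 0]]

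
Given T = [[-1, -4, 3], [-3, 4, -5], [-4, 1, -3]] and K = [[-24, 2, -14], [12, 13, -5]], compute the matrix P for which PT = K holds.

P = [[4, 4, 2], [-3, 1, -3]]

Since T sits to the right of P, P = KT⁻¹.
det T = 2; the adjugate gives T⁻¹ = [[-7/2, -9/2, 4], [11/2, 15/2, -7], [13/2, 17/2, -8]].
P = KT⁻¹ = [[-24, 2, -14], [12, 13, -5]] · [[-7/2, -9/2, 4], [11/2, 15/2, -7], [13/2, 17/2, -8]] = [[4, 4, 2], [-3, 1, -3]].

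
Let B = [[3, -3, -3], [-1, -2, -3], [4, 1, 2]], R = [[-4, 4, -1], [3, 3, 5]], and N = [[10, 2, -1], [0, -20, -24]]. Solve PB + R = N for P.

PB = N − R = [[14, -2, 0], [-3, -23, -29]].
B is on the right of P, so right-multiply by B⁻¹: P = (N − R)B⁻¹.
det B = 6; the adjugate gives B⁻¹ = [[-1/6, 1/2, 1/2], [-5/3, 3, 2], [7/6, -5/2, -3/2]].
P = (N − R)B⁻¹ = [[1, 1, 3], [5, 2, -4]].

P = [[1, 1, 3], [5, 2, -4]]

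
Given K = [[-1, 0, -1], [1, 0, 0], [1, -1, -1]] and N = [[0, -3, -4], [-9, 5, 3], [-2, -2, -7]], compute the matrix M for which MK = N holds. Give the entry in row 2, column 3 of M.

-5

Since K sits to the right of M, M = NK⁻¹.
det K = 1, so K⁻¹ = [[0, 1, 0], [1, 2, -1], [-1, -1, 0]].
M = NK⁻¹ = [[0, -3, -4], [-9, 5, 3], [-2, -2, -7]] · [[0, 1, 0], [1, 2, -1], [-1, -1, 0]] = [[1, -2, 3], [2, -2, -5], [5, 1, 2]].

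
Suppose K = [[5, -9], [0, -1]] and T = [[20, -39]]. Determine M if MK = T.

Right-multiplying both sides by K⁻¹ gives M = TK⁻¹.
det K = -5; the adjugate gives K⁻¹ = [[1/5, -9/5], [0, -1]].
M = TK⁻¹ = [[20, -39]] · [[1/5, -9/5], [0, -1]] = [[4, 3]].

M = [[4, 3]]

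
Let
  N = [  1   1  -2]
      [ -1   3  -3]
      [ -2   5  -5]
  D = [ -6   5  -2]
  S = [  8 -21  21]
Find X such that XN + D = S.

X = [[3, -3, -4]]

XN = S − D = [[14, -26, 23]].
N is on the right of X, so right-multiply by N⁻¹: X = (S − D)N⁻¹.
det N = -1; the adjugate gives N⁻¹ = [[0, 5, -3], [-1, 9, -5], [-1, 7, -4]].
X = (S − D)N⁻¹ = [[3, -3, -4]].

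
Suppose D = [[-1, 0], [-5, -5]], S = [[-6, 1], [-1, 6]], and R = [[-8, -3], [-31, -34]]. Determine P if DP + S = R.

DP = R − S = [[-2, -4], [-30, -40]].
Left-multiplying both sides by D⁻¹ gives P = D⁻¹(R − S).
D has determinant 5; D⁻¹ = [[-1, 0], [1, -1/5]].
P = D⁻¹(R − S) = [[2, 4], [4, 4]].

P = [[2, 4], [4, 4]]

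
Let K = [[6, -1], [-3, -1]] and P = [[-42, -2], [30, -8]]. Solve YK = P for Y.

K is on the right of Y, so right-multiply by K⁻¹: Y = PK⁻¹.
K has determinant -9; K⁻¹ = [[1/9, -1/9], [-1/3, -2/3]].
Y = PK⁻¹ = [[-42, -2], [30, -8]] · [[1/9, -1/9], [-1/3, -2/3]] = [[-4, 6], [6, 2]].

Y = [[-4, 6], [6, 2]]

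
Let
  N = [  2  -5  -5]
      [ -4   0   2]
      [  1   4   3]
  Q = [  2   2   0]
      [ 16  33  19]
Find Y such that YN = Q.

Since N sits to the right of Y, Y = QN⁻¹.
N has determinant -6; N⁻¹ = [[4/3, 5/6, 5/3], [-7/3, -11/6, -8/3], [8/3, 13/6, 10/3]].
Y = QN⁻¹ = [[2, 2, 0], [16, 33, 19]] · [[4/3, 5/6, 5/3], [-7/3, -11/6, -8/3], [8/3, 13/6, 10/3]] = [[-2, -2, -2], [-5, -6, 2]].

Y = [[-2, -2, -2], [-5, -6, 2]]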